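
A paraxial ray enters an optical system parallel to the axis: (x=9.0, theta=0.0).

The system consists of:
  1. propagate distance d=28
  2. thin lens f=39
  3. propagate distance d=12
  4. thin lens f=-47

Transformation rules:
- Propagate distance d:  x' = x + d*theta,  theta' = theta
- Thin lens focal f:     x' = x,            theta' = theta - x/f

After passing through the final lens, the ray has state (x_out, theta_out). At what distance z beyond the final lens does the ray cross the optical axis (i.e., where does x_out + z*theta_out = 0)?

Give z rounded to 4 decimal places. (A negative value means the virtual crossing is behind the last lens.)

Initial: x=9.0000 theta=0.0000
After 1 (propagate distance d=28): x=9.0000 theta=0.0000
After 2 (thin lens f=39): x=9.0000 theta=-3/13 (≈-0.2308)
After 3 (propagate distance d=12): x=81/13 (≈6.2308) theta=-3/13 (≈-0.2308)
After 4 (thin lens f=-47): x=81/13 (≈6.2308) theta=-60/611 (≈-0.0982)
z_focus = -x_out/theta_out = -(81/13)/(-60/611) = 63.4500
Rounded to 4 decimal places: z = 63.4500

Answer: 63.4500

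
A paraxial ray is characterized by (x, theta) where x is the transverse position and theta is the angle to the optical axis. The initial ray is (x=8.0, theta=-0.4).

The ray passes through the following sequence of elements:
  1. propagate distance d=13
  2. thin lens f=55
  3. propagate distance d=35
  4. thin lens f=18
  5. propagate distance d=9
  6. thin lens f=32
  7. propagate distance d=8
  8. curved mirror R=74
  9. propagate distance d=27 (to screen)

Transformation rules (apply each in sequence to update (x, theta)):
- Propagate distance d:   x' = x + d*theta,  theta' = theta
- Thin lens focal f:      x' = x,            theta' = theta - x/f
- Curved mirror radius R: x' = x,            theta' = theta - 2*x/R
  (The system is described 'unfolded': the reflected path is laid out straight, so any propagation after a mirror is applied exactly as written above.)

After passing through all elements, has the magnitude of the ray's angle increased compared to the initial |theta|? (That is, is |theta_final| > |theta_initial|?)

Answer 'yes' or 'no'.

Initial: x=8.0000 theta=-0.4000
After 1 (propagate distance d=13): x=2.8000 theta=-0.4000
After 2 (thin lens f=55): x=2.8000 theta=-124/275 (≈-0.4509)
After 3 (propagate distance d=35): x=-714/55 (≈-12.9818) theta=-124/275 (≈-0.4509)
After 4 (thin lens f=18): x=-714/55 (≈-12.9818) theta=223/825 (≈0.2703)
After 5 (propagate distance d=9): x=-2901/275 (≈-10.5491) theta=223/825 (≈0.2703)
After 6 (thin lens f=32): x=-2901/275 (≈-10.5491) theta=15839/26400 (≈0.6000)
After 7 (propagate distance d=8): x=-18973/3300 (≈-5.7494) theta=15839/26400 (≈0.6000)
After 8 (curved mirror R=74): x=-18973/3300 (≈-5.7494) theta=737827/976800 (≈0.7554)
After 9 (propagate distance d=27 (to screen)): x=14305321/976800 (≈14.6451) theta=737827/976800 (≈0.7554)
|theta_initial|=0.4000 |theta_final|=737827/976800 (≈0.7554) -> increased

Answer: yes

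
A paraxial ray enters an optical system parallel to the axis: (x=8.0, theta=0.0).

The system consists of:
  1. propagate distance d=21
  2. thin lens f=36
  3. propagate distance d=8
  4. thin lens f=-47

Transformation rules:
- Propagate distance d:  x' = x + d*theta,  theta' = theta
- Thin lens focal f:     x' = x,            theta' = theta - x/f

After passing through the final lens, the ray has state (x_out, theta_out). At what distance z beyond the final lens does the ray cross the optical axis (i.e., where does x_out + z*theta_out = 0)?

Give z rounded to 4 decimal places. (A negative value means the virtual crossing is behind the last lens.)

Answer: 69.2632

Derivation:
Initial: x=8.0000 theta=0.0000
After 1 (propagate distance d=21): x=8.0000 theta=0.0000
After 2 (thin lens f=36): x=8.0000 theta=-2/9 (≈-0.2222)
After 3 (propagate distance d=8): x=56/9 (≈6.2222) theta=-2/9 (≈-0.2222)
After 4 (thin lens f=-47): x=56/9 (≈6.2222) theta=-38/423 (≈-0.0898)
z_focus = -x_out/theta_out = -(56/9)/(-38/423) = 1316/19 ≈ 69.2632
Rounded to 4 decimal places: z = 69.2632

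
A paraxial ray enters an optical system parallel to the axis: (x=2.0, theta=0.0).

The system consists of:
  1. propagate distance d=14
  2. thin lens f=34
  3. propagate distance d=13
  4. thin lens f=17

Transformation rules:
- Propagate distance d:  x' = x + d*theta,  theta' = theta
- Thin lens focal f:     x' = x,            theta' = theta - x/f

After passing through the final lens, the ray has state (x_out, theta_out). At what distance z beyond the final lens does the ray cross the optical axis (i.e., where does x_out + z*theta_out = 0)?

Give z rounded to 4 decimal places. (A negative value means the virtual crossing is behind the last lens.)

Answer: 9.3947

Derivation:
Initial: x=2.0000 theta=0.0000
After 1 (propagate distance d=14): x=2.0000 theta=0.0000
After 2 (thin lens f=34): x=2.0000 theta=-1/17 (≈-0.0588)
After 3 (propagate distance d=13): x=21/17 (≈1.2353) theta=-1/17 (≈-0.0588)
After 4 (thin lens f=17): x=21/17 (≈1.2353) theta=-38/289 (≈-0.1315)
z_focus = -x_out/theta_out = -(21/17)/(-38/289) = 357/38 ≈ 9.3947
Rounded to 4 decimal places: z = 9.3947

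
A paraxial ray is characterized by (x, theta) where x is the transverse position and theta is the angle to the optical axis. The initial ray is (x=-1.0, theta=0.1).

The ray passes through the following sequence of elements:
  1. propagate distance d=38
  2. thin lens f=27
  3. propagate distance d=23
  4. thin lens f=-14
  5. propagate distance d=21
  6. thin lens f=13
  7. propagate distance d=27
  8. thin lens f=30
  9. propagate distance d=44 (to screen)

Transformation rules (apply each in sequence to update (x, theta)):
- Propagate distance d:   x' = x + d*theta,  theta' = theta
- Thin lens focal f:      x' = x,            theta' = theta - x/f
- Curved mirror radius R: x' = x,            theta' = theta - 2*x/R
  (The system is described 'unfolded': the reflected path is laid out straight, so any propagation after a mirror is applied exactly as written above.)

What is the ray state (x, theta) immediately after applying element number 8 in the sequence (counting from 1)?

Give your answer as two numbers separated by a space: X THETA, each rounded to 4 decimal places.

Initial: x=-1.0000 theta=0.1000
After 1 (propagate distance d=38): x=2.8000 theta=0.1000
After 2 (thin lens f=27): x=2.8000 theta=-1/270 (≈-0.0037)
After 3 (propagate distance d=23): x=733/270 (≈2.7148) theta=-1/270 (≈-0.0037)
After 4 (thin lens f=-14): x=733/270 (≈2.7148) theta=719/3780 (≈0.1902)
After 5 (propagate distance d=21): x=3623/540 (≈6.7093) theta=719/3780 (≈0.1902)
After 6 (thin lens f=13): x=3623/540 (≈6.7093) theta=-2669/8190 (≈-0.3259)
After 7 (propagate distance d=27): x=-20537/9828 (≈-2.0896) theta=-2669/8190 (≈-0.3259)
After 8 (thin lens f=30): x=-20537/9828 (≈-2.0896) theta=-75547/294840 (≈-0.2562)
Rounded to 4 decimal places: x = -2.0896, theta = -0.2562

Answer: -2.0896 -0.2562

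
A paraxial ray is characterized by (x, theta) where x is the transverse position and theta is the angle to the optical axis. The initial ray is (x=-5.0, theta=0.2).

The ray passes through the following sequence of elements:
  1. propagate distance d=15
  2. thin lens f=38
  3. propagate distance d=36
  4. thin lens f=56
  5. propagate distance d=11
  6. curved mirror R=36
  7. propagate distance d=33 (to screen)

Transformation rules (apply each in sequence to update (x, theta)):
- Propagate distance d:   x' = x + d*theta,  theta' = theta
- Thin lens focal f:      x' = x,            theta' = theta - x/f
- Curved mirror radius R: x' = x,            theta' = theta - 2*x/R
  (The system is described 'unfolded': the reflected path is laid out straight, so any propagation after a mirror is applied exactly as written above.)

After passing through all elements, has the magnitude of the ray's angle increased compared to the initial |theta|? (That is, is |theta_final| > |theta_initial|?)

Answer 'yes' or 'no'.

Answer: yes

Derivation:
Initial: x=-5.0000 theta=0.2000
After 1 (propagate distance d=15): x=-2.0000 theta=0.2000
After 2 (thin lens f=38): x=-2.0000 theta=24/95 (≈0.2526)
After 3 (propagate distance d=36): x=674/95 (≈7.0947) theta=24/95 (≈0.2526)
After 4 (thin lens f=56): x=674/95 (≈7.0947) theta=67/532 (≈0.1259)
After 5 (propagate distance d=11): x=22557/2660 (≈8.4801) theta=67/532 (≈0.1259)
After 6 (curved mirror R=36): x=22557/2660 (≈8.4801) theta=-787/2280 (≈-0.3452)
After 7 (propagate distance d=33 (to screen)): x=-163/56 (≈-2.9107) theta=-787/2280 (≈-0.3452)
|theta_initial|=0.2000 |theta_final|=787/2280 (≈0.3452) -> increased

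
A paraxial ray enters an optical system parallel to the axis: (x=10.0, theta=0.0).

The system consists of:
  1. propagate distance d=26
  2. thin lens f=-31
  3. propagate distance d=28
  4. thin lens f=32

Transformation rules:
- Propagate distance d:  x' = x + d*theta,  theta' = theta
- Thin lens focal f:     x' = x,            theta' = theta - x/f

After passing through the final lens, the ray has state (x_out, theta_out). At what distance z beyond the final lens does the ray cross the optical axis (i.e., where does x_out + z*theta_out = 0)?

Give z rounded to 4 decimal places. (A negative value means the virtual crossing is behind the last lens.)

Initial: x=10.0000 theta=0.0000
After 1 (propagate distance d=26): x=10.0000 theta=0.0000
After 2 (thin lens f=-31): x=10.0000 theta=10/31 (≈0.3226)
After 3 (propagate distance d=28): x=590/31 (≈19.0323) theta=10/31 (≈0.3226)
After 4 (thin lens f=32): x=590/31 (≈19.0323) theta=-135/496 (≈-0.2722)
z_focus = -x_out/theta_out = -(590/31)/(-135/496) = 1888/27 ≈ 69.9259
Rounded to 4 decimal places: z = 69.9259

Answer: 69.9259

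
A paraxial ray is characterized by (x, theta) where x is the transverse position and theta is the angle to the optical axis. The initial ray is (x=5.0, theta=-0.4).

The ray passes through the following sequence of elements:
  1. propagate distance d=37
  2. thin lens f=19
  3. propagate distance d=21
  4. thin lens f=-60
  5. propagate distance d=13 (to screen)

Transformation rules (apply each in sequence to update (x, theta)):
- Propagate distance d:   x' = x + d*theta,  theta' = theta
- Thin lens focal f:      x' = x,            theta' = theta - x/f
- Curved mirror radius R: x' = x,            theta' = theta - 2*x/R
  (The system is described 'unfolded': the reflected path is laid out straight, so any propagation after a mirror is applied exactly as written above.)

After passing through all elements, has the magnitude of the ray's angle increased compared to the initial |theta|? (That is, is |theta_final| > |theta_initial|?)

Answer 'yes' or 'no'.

Initial: x=5.0000 theta=-0.4000
After 1 (propagate distance d=37): x=-9.8000 theta=-0.4000
After 2 (thin lens f=19): x=-9.8000 theta=11/95 (≈0.1158)
After 3 (propagate distance d=21): x=-140/19 (≈-7.3684) theta=11/95 (≈0.1158)
After 4 (thin lens f=-60): x=-140/19 (≈-7.3684) theta=-2/285 (≈-0.0070)
After 5 (propagate distance d=13 (to screen)): x=-2126/285 (≈-7.4596) theta=-2/285 (≈-0.0070)
|theta_initial|=0.4000 |theta_final|=2/285 (≈0.0070) -> not increased

Answer: no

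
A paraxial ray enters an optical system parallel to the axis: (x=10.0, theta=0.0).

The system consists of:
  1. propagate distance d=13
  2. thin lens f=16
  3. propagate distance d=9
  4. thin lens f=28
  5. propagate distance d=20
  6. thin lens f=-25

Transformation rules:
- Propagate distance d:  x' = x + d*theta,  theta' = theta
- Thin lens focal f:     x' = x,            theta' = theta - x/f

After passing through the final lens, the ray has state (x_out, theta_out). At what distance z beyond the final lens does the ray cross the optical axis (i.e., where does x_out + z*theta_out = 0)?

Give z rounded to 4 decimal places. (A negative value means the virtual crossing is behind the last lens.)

Initial: x=10.0000 theta=0.0000
After 1 (propagate distance d=13): x=10.0000 theta=0.0000
After 2 (thin lens f=16): x=10.0000 theta=-0.6250
After 3 (propagate distance d=9): x=4.3750 theta=-0.6250
After 4 (thin lens f=28): x=4.3750 theta=-25/32 (≈-0.7813)
After 5 (propagate distance d=20): x=-11.2500 theta=-25/32 (≈-0.7813)
After 6 (thin lens f=-25): x=-11.2500 theta=-197/160 (≈-1.2313)
z_focus = -x_out/theta_out = -(-11.2500)/(-197/160) = -1800/197 ≈ -9.1371
Rounded to 4 decimal places: z = -9.1371

Answer: -9.1371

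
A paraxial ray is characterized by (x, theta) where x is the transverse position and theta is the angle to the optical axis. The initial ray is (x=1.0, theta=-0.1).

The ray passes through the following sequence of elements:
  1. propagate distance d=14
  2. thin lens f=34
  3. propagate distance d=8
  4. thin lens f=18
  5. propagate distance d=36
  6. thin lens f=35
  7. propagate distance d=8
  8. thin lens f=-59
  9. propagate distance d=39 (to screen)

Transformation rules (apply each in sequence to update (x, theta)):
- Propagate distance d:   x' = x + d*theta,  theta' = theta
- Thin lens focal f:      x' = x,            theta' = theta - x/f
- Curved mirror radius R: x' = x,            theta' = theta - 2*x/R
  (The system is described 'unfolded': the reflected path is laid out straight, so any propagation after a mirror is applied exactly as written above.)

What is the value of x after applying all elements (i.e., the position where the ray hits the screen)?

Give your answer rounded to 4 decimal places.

Initial: x=1.0000 theta=-0.1000
After 1 (propagate distance d=14): x=-0.4000 theta=-0.1000
After 2 (thin lens f=34): x=-0.4000 theta=-3/34 (≈-0.0882)
After 3 (propagate distance d=8): x=-94/85 (≈-1.1059) theta=-3/34 (≈-0.0882)
After 4 (thin lens f=18): x=-94/85 (≈-1.1059) theta=-41/1530 (≈-0.0268)
After 5 (propagate distance d=36): x=-176/85 (≈-2.0706) theta=-41/1530 (≈-0.0268)
After 6 (thin lens f=35): x=-176/85 (≈-2.0706) theta=1733/53550 (≈0.0324)
After 7 (propagate distance d=8): x=-48508/26775 (≈-1.8117) theta=1733/53550 (≈0.0324)
After 8 (thin lens f=-59): x=-48508/26775 (≈-1.8117) theta=5231/3159450 (≈0.0017)
After 9 (propagate distance d=39 (to screen)): x=-1103987/631890 (≈-1.7471) theta=5231/3159450 (≈0.0017)
Rounded to 4 decimal places: x = -1.7471

Answer: -1.7471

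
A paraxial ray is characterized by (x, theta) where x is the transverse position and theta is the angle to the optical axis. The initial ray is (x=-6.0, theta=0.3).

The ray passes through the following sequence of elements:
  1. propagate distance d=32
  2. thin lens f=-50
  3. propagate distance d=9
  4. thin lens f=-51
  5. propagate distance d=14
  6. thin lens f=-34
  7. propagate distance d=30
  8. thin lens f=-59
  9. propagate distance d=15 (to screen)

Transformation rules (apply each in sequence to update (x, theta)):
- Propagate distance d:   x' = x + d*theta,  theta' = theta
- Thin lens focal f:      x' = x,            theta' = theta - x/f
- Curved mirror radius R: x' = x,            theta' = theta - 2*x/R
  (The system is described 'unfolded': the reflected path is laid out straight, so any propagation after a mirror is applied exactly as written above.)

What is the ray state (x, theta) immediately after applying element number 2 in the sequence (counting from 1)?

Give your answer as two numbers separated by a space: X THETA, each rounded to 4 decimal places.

Answer: 3.6000 0.3720

Derivation:
Initial: x=-6.0000 theta=0.3000
After 1 (propagate distance d=32): x=3.6000 theta=0.3000
After 2 (thin lens f=-50): x=3.6000 theta=0.3720
Rounded to 4 decimal places: x = 3.6000, theta = 0.3720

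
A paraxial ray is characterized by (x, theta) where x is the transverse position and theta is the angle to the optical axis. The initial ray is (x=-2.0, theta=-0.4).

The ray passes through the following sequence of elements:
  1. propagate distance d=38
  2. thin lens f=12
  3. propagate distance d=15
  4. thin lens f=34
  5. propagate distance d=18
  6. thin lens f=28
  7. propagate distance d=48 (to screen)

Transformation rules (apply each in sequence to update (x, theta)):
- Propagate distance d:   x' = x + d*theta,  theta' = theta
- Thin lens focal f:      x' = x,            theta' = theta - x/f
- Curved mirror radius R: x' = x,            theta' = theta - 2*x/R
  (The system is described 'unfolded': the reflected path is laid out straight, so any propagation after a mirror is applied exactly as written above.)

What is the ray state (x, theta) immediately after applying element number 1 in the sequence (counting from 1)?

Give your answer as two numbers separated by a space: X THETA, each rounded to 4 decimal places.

Answer: -17.2000 -0.4000

Derivation:
Initial: x=-2.0000 theta=-0.4000
After 1 (propagate distance d=38): x=-17.2000 theta=-0.4000
Rounded to 4 decimal places: x = -17.2000, theta = -0.4000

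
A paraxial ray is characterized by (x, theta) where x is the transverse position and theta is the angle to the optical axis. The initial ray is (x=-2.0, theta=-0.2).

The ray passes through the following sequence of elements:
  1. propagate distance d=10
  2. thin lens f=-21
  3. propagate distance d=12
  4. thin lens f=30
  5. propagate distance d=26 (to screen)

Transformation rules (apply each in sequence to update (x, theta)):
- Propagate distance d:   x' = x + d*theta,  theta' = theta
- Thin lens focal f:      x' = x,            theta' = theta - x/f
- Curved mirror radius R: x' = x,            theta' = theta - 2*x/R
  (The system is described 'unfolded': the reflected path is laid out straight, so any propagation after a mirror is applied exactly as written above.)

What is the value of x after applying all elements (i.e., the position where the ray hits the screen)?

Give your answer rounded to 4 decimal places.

Answer: -11.3105

Derivation:
Initial: x=-2.0000 theta=-0.2000
After 1 (propagate distance d=10): x=-4.0000 theta=-0.2000
After 2 (thin lens f=-21): x=-4.0000 theta=-41/105 (≈-0.3905)
After 3 (propagate distance d=12): x=-304/35 (≈-8.6857) theta=-41/105 (≈-0.3905)
After 4 (thin lens f=30): x=-304/35 (≈-8.6857) theta=-53/525 (≈-0.1010)
After 5 (propagate distance d=26 (to screen)): x=-5938/525 (≈-11.3105) theta=-53/525 (≈-0.1010)
Rounded to 4 decimal places: x = -11.3105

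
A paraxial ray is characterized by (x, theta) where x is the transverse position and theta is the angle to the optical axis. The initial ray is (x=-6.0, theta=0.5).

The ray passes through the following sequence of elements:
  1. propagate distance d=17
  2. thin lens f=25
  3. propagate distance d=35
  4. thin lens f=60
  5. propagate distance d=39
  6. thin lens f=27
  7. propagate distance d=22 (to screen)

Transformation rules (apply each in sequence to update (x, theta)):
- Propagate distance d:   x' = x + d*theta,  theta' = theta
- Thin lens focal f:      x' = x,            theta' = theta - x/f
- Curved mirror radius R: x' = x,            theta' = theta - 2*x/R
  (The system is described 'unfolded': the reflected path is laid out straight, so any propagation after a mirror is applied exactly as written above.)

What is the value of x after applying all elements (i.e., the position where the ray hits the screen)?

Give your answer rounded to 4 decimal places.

Initial: x=-6.0000 theta=0.5000
After 1 (propagate distance d=17): x=2.5000 theta=0.5000
After 2 (thin lens f=25): x=2.5000 theta=0.4000
After 3 (propagate distance d=35): x=16.5000 theta=0.4000
After 4 (thin lens f=60): x=16.5000 theta=0.1250
After 5 (propagate distance d=39): x=21.3750 theta=0.1250
After 6 (thin lens f=27): x=21.3750 theta=-2/3 (≈-0.6667)
After 7 (propagate distance d=22 (to screen)): x=161/24 (≈6.7083) theta=-2/3 (≈-0.6667)
Rounded to 4 decimal places: x = 6.7083

Answer: 6.7083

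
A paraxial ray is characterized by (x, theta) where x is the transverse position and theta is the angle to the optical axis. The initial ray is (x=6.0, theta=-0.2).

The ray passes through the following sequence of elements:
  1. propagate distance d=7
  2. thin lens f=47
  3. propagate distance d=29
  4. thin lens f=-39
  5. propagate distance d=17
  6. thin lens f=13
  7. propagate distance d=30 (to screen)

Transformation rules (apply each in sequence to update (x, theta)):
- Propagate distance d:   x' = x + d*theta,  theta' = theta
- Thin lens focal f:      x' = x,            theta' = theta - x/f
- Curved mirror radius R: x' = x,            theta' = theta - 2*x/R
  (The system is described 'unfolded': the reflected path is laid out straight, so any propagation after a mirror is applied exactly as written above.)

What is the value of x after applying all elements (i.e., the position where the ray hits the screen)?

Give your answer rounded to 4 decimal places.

Answer: 2.1621

Derivation:
Initial: x=6.0000 theta=-0.2000
After 1 (propagate distance d=7): x=4.6000 theta=-0.2000
After 2 (thin lens f=47): x=4.6000 theta=-14/47 (≈-0.2979)
After 3 (propagate distance d=29): x=-949/235 (≈-4.0383) theta=-14/47 (≈-0.2979)
After 4 (thin lens f=-39): x=-949/235 (≈-4.0383) theta=-283/705 (≈-0.4014)
After 5 (propagate distance d=17): x=-7658/705 (≈-10.8624) theta=-283/705 (≈-0.4014)
After 6 (thin lens f=13): x=-7658/705 (≈-10.8624) theta=3979/9165 (≈0.4342)
After 7 (propagate distance d=30 (to screen)): x=19816/9165 (≈2.1621) theta=3979/9165 (≈0.4342)
Rounded to 4 decimal places: x = 2.1621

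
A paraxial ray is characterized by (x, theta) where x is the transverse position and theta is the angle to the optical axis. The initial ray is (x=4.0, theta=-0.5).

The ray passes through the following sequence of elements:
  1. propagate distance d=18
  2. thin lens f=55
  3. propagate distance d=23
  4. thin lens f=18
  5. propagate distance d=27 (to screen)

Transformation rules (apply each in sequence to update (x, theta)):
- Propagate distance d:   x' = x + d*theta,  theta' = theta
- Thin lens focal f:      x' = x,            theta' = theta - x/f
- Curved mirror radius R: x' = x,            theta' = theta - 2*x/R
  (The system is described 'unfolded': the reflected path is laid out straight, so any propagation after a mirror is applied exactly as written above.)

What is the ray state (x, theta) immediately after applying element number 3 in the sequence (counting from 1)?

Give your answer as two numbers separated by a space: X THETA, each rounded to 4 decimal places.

Initial: x=4.0000 theta=-0.5000
After 1 (propagate distance d=18): x=-5.0000 theta=-0.5000
After 2 (thin lens f=55): x=-5.0000 theta=-9/22 (≈-0.4091)
After 3 (propagate distance d=23): x=-317/22 (≈-14.4091) theta=-9/22 (≈-0.4091)
Rounded to 4 decimal places: x = -14.4091, theta = -0.4091

Answer: -14.4091 -0.4091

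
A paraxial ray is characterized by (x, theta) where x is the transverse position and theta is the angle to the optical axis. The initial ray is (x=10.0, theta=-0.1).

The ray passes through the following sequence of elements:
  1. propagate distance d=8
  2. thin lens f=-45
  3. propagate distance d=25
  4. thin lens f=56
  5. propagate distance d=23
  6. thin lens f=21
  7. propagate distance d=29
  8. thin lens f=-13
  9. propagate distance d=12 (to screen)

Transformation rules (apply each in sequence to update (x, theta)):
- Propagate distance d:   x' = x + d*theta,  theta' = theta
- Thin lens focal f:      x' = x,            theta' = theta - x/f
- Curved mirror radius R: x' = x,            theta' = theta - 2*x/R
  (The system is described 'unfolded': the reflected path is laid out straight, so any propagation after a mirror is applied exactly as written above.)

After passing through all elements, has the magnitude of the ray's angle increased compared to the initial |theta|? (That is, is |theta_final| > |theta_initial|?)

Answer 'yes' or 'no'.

Initial: x=10.0000 theta=-0.1000
After 1 (propagate distance d=8): x=9.2000 theta=-0.1000
After 2 (thin lens f=-45): x=9.2000 theta=47/450 (≈0.1044)
After 3 (propagate distance d=25): x=1063/90 (≈11.8111) theta=47/450 (≈0.1044)
After 4 (thin lens f=56): x=1063/90 (≈11.8111) theta=-2683/25200 (≈-0.1065)
After 5 (propagate distance d=23): x=235931/25200 (≈9.3623) theta=-2683/25200 (≈-0.1065)
After 6 (thin lens f=21): x=235931/25200 (≈9.3623) theta=-146137/264600 (≈-0.5523)
After 7 (propagate distance d=29): x=-704279/105840 (≈-6.6542) theta=-146137/264600 (≈-0.5523)
After 8 (thin lens f=-13): x=-704279/105840 (≈-6.6542) theta=-348617/327600 (≈-1.0642)
After 9 (propagate distance d=12 (to screen)): x=-133629619/6879600 (≈-19.4240) theta=-348617/327600 (≈-1.0642)
|theta_initial|=0.1000 |theta_final|=348617/327600 (≈1.0642) -> increased

Answer: yes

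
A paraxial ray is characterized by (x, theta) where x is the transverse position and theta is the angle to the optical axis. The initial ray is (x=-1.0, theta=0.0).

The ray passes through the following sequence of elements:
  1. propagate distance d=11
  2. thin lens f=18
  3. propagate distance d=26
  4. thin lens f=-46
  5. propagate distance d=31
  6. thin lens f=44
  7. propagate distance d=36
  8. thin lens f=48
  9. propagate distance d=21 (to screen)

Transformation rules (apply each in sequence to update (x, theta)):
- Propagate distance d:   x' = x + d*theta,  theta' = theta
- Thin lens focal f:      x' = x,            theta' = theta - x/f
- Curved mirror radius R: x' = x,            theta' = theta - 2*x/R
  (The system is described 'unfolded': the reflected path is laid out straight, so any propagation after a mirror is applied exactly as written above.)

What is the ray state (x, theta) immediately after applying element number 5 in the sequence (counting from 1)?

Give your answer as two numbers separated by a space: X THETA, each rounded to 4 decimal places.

Initial: x=-1.0000 theta=0.0000
After 1 (propagate distance d=11): x=-1.0000 theta=0.0000
After 2 (thin lens f=18): x=-1.0000 theta=1/18 (≈0.0556)
After 3 (propagate distance d=26): x=4/9 (≈0.4444) theta=1/18 (≈0.0556)
After 4 (thin lens f=-46): x=4/9 (≈0.4444) theta=3/46 (≈0.0652)
After 5 (propagate distance d=31): x=1021/414 (≈2.4662) theta=3/46 (≈0.0652)
Rounded to 4 decimal places: x = 2.4662, theta = 0.0652

Answer: 2.4662 0.0652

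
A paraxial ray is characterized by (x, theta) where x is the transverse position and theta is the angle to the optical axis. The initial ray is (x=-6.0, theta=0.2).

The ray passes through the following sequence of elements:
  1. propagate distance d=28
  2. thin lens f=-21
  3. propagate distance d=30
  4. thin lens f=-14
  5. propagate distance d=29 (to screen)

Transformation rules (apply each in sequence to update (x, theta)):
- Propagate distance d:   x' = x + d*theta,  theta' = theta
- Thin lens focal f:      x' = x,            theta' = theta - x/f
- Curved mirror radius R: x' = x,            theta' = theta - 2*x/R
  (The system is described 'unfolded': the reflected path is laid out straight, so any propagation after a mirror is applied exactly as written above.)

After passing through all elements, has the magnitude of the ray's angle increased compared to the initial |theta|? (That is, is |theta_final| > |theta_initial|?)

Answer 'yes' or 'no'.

Initial: x=-6.0000 theta=0.2000
After 1 (propagate distance d=28): x=-0.4000 theta=0.2000
After 2 (thin lens f=-21): x=-0.4000 theta=19/105 (≈0.1810)
After 3 (propagate distance d=30): x=176/35 (≈5.0286) theta=19/105 (≈0.1810)
After 4 (thin lens f=-14): x=176/35 (≈5.0286) theta=397/735 (≈0.5401)
After 5 (propagate distance d=29 (to screen)): x=15209/735 (≈20.6925) theta=397/735 (≈0.5401)
|theta_initial|=0.2000 |theta_final|=397/735 (≈0.5401) -> increased

Answer: yes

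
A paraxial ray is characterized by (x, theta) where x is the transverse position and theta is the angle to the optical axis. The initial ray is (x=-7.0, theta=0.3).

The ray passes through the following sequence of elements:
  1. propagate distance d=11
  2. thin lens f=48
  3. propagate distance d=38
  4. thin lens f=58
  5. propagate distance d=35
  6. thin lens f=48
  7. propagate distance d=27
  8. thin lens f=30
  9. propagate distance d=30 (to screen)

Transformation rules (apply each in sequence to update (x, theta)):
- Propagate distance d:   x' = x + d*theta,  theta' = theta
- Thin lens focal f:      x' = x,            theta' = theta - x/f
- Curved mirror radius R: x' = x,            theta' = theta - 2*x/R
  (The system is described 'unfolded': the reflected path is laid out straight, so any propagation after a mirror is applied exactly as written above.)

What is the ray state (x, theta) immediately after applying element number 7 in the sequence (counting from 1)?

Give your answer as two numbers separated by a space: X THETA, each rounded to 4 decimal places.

Initial: x=-7.0000 theta=0.3000
After 1 (propagate distance d=11): x=-3.7000 theta=0.3000
After 2 (thin lens f=48): x=-3.7000 theta=181/480 (≈0.3771)
After 3 (propagate distance d=38): x=2551/240 (≈10.6292) theta=181/480 (≈0.3771)
After 4 (thin lens f=58): x=2551/240 (≈10.6292) theta=1349/6960 (≈0.1938)
After 5 (propagate distance d=35): x=20199/1160 (≈17.4129) theta=1349/6960 (≈0.1938)
After 6 (thin lens f=48): x=20199/1160 (≈17.4129) theta=-9407/55680 (≈-0.1689)
After 7 (propagate distance d=27): x=238521/18560 (≈12.8513) theta=-9407/55680 (≈-0.1689)
Rounded to 4 decimal places: x = 12.8513, theta = -0.1689

Answer: 12.8513 -0.1689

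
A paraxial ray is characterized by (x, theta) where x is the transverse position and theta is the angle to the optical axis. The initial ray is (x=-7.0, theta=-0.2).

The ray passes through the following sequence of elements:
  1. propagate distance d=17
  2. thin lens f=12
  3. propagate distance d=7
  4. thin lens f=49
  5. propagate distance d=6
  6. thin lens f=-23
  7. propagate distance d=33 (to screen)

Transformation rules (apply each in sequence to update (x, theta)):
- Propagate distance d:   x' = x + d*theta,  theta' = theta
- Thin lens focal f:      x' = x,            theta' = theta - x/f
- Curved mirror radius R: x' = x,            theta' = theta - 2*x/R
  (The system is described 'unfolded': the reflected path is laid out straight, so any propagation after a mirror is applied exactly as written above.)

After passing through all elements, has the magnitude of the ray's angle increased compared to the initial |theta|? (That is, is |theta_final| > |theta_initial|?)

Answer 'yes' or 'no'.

Answer: yes

Derivation:
Initial: x=-7.0000 theta=-0.2000
After 1 (propagate distance d=17): x=-10.4000 theta=-0.2000
After 2 (thin lens f=12): x=-10.4000 theta=2/3 (≈0.6667)
After 3 (propagate distance d=7): x=-86/15 (≈-5.7333) theta=2/3 (≈0.6667)
After 4 (thin lens f=49): x=-86/15 (≈-5.7333) theta=192/245 (≈0.7837)
After 5 (propagate distance d=6): x=-758/735 (≈-1.0313) theta=192/245 (≈0.7837)
After 6 (thin lens f=-23): x=-758/735 (≈-1.0313) theta=2498/3381 (≈0.7388)
After 7 (propagate distance d=33 (to screen)): x=394736/16905 (≈23.3503) theta=2498/3381 (≈0.7388)
|theta_initial|=0.2000 |theta_final|=2498/3381 (≈0.7388) -> increased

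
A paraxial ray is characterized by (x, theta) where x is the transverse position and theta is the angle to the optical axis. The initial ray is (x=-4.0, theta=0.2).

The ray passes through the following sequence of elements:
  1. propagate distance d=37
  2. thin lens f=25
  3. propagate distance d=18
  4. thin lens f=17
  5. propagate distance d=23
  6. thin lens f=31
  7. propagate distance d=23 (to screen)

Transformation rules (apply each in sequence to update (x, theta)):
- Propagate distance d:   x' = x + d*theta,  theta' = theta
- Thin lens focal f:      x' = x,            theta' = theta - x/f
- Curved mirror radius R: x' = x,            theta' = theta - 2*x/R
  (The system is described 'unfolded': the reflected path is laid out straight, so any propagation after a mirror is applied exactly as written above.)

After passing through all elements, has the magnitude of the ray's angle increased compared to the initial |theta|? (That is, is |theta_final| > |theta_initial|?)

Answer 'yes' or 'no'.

Answer: no

Derivation:
Initial: x=-4.0000 theta=0.2000
After 1 (propagate distance d=37): x=3.4000 theta=0.2000
After 2 (thin lens f=25): x=3.4000 theta=0.0640
After 3 (propagate distance d=18): x=4.5520 theta=0.0640
After 4 (thin lens f=17): x=4.5520 theta=-433/2125 (≈-0.2038)
After 5 (propagate distance d=23): x=-286/2125 (≈-0.1346) theta=-433/2125 (≈-0.2038)
After 6 (thin lens f=31): x=-286/2125 (≈-0.1346) theta=-13137/65875 (≈-0.1994)
After 7 (propagate distance d=23 (to screen)): x=-311017/65875 (≈-4.7213) theta=-13137/65875 (≈-0.1994)
|theta_initial|=0.2000 |theta_final|=13137/65875 (≈0.1994) -> not increased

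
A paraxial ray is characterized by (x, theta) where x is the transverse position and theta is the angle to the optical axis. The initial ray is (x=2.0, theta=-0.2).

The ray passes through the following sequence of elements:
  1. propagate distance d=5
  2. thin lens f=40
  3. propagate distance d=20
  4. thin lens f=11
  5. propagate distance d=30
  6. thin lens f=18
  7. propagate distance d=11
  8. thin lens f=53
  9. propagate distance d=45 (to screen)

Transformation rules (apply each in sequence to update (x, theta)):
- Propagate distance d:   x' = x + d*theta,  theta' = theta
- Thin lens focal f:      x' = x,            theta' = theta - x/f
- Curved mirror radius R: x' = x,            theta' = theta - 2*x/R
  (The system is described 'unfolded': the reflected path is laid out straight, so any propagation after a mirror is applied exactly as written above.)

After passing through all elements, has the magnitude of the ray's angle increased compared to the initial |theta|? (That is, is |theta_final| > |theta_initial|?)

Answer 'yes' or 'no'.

Initial: x=2.0000 theta=-0.2000
After 1 (propagate distance d=5): x=1.0000 theta=-0.2000
After 2 (thin lens f=40): x=1.0000 theta=-0.2250
After 3 (propagate distance d=20): x=-3.5000 theta=-0.2250
After 4 (thin lens f=11): x=-3.5000 theta=41/440 (≈0.0932)
After 5 (propagate distance d=30): x=-31/44 (≈-0.7045) theta=41/440 (≈0.0932)
After 6 (thin lens f=18): x=-31/44 (≈-0.7045) theta=131/990 (≈0.1323)
After 7 (propagate distance d=11): x=1487/1980 (≈0.7510) theta=131/990 (≈0.1323)
After 8 (thin lens f=53): x=1487/1980 (≈0.7510) theta=4133/34980 (≈0.1182)
After 9 (propagate distance d=45 (to screen)): x=318383/52470 (≈6.0679) theta=4133/34980 (≈0.1182)
|theta_initial|=0.2000 |theta_final|=4133/34980 (≈0.1182) -> not increased

Answer: no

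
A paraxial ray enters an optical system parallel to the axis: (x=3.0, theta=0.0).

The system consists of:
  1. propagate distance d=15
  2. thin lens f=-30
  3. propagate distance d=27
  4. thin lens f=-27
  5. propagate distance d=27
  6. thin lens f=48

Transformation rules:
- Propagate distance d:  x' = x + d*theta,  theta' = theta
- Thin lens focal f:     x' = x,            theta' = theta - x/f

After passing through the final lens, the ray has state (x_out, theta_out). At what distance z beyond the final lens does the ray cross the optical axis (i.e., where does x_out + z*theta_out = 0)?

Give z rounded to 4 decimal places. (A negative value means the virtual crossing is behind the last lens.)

Answer: -812.1600

Derivation:
Initial: x=3.0000 theta=0.0000
After 1 (propagate distance d=15): x=3.0000 theta=0.0000
After 2 (thin lens f=-30): x=3.0000 theta=0.1000
After 3 (propagate distance d=27): x=5.7000 theta=0.1000
After 4 (thin lens f=-27): x=5.7000 theta=14/45 (≈0.3111)
After 5 (propagate distance d=27): x=14.1000 theta=14/45 (≈0.3111)
After 6 (thin lens f=48): x=14.1000 theta=5/288 (≈0.0174)
z_focus = -x_out/theta_out = -(14.1000)/(5/288) = -812.1600
Rounded to 4 decimal places: z = -812.1600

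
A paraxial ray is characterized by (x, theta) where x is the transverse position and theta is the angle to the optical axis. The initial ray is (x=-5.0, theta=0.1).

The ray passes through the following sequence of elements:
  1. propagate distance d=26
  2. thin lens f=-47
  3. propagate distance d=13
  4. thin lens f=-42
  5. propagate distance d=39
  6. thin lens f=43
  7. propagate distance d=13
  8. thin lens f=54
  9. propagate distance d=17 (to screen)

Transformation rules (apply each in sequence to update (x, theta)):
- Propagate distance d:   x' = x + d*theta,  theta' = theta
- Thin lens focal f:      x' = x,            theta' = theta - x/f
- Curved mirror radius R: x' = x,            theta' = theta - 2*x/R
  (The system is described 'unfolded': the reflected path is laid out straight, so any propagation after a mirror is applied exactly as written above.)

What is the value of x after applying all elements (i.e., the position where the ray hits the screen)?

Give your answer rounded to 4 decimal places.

Initial: x=-5.0000 theta=0.1000
After 1 (propagate distance d=26): x=-2.4000 theta=0.1000
After 2 (thin lens f=-47): x=-2.4000 theta=23/470 (≈0.0489)
After 3 (propagate distance d=13): x=-829/470 (≈-1.7638) theta=23/470 (≈0.0489)
After 4 (thin lens f=-42): x=-829/470 (≈-1.7638) theta=137/19740 (≈0.0069)
After 5 (propagate distance d=39): x=-1965/1316 (≈-1.4932) theta=137/19740 (≈0.0069)
After 6 (thin lens f=43): x=-1965/1316 (≈-1.4932) theta=17683/424410 (≈0.0417)
After 7 (propagate distance d=13): x=-115381/121260 (≈-0.9515) theta=17683/424410 (≈0.0417)
After 8 (thin lens f=54): x=-115381/121260 (≈-0.9515) theta=2717431/45836280 (≈0.0593)
After 9 (propagate distance d=17 (to screen)): x=2582309/45836280 (≈0.0563) theta=2717431/45836280 (≈0.0593)
Rounded to 4 decimal places: x = 0.0563

Answer: 0.0563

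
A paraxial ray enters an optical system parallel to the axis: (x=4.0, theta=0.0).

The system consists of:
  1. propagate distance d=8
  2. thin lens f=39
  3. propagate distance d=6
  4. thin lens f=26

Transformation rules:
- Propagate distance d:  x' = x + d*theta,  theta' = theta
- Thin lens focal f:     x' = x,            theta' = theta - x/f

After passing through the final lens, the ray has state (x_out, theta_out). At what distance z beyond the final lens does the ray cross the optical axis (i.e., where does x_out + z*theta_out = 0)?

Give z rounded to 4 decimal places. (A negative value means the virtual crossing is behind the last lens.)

Answer: 14.5424

Derivation:
Initial: x=4.0000 theta=0.0000
After 1 (propagate distance d=8): x=4.0000 theta=0.0000
After 2 (thin lens f=39): x=4.0000 theta=-4/39 (≈-0.1026)
After 3 (propagate distance d=6): x=44/13 (≈3.3846) theta=-4/39 (≈-0.1026)
After 4 (thin lens f=26): x=44/13 (≈3.3846) theta=-118/507 (≈-0.2327)
z_focus = -x_out/theta_out = -(44/13)/(-118/507) = 858/59 ≈ 14.5424
Rounded to 4 decimal places: z = 14.5424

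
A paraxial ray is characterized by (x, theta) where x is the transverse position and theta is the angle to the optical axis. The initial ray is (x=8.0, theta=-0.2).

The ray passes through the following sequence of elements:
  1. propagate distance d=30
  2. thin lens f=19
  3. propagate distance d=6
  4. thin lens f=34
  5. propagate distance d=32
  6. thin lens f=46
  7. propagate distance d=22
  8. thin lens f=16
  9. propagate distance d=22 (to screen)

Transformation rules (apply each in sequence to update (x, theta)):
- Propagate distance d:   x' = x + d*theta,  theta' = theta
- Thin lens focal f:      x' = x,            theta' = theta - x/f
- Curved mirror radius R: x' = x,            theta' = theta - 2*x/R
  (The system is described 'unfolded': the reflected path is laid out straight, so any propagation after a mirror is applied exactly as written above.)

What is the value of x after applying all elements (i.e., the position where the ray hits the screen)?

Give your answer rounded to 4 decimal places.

Answer: 2.3109

Derivation:
Initial: x=8.0000 theta=-0.2000
After 1 (propagate distance d=30): x=2.0000 theta=-0.2000
After 2 (thin lens f=19): x=2.0000 theta=-29/95 (≈-0.3053)
After 3 (propagate distance d=6): x=16/95 (≈0.1684) theta=-29/95 (≈-0.3053)
After 4 (thin lens f=34): x=16/95 (≈0.1684) theta=-501/1615 (≈-0.3102)
After 5 (propagate distance d=32): x=-3152/323 (≈-9.7585) theta=-501/1615 (≈-0.3102)
After 6 (thin lens f=46): x=-3152/323 (≈-9.7585) theta=-3643/37145 (≈-0.0981)
After 7 (propagate distance d=22): x=-442626/37145 (≈-11.9162) theta=-3643/37145 (≈-0.0981)
After 8 (thin lens f=16): x=-442626/37145 (≈-11.9162) theta=192169/297160 (≈0.6467)
After 9 (propagate distance d=22 (to screen)): x=68671/29716 (≈2.3109) theta=192169/297160 (≈0.6467)
Rounded to 4 decimal places: x = 2.3109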